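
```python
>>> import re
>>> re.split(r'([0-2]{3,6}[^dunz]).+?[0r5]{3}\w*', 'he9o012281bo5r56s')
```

The pattern matches 3 to 6 of a character in [0-2], then any character except [dunz] (captured); then one or more of any character (lazy), then exactly 3 of one of [0r5], then zero or more of a word character.
Matches to split on: at [4:17] → '012281bo5r56s'.
`re.split` interleaves the captured-group text with the surrounding fragments.

['he9o', '01228', '']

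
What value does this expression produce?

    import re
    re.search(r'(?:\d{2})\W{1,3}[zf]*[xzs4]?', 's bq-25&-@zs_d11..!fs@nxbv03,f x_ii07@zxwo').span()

(5, 12)

The match spans [5:12] → '25&-@zs'.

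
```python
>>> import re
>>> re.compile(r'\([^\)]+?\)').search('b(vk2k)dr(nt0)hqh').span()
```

`re.search` tries every starting position until one works.
The match spans [1:7] → '(vk2k)'.

(1, 7)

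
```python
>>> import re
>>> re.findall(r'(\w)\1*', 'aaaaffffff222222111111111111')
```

['a', 'f', '2', '1']

`\1` has to match the exact text group 1 already captured.
Scanning left to right: at [0:4] match 'aaaa', group 1 = 'a'; at [4:10] match 'ffffff', group 1 = 'f'; at [10:16] match '222222', group 1 = '2'; at [16:28] match '111111111111', group 1 = '1'.
With a single group, `findall` returns only what that group captured — 4 items.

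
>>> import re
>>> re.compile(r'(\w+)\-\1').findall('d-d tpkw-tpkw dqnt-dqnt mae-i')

After group 1 captures some text, `\1` only succeeds where that same text appears again.
`findall` collects group 1 from each match (3 total).

['d', 'tpkw', 'dqnt']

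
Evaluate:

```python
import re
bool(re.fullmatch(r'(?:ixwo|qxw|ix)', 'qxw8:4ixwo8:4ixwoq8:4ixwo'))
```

False

For `fullmatch`, every character of the input must be accounted for by the pattern.
Here the string isn't matched end-to-end, so the call returns None, and `bool(None)` is False.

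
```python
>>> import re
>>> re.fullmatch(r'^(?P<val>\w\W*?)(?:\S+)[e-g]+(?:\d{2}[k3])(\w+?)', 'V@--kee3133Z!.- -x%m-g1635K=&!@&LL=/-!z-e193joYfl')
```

Pattern: anchored at the start of the string; then a word character, then zero or more of a non-word character (lazy) (captured as 'val'); then one or more of a non-whitespace character (non-capturing group); then one or more of a character in [e-g]; then exactly 2 of a digit, then one of [k3] (non-capturing group); then one or more of a word character (lazy) (captured).
`re.fullmatch` requires the pattern to consume the entire string.
Here there's no way to consume every character, so the call returns None.

None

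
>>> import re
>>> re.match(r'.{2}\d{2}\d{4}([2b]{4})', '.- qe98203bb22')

None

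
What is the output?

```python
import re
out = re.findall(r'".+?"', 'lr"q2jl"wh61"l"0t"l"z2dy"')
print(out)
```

With the lazy modifier that quantifier settles for the fewest repetitions that let the rest of the pattern succeed (the atoms after it are unaffected and can still be greedy).
Scanning left to right: at [2:8] → '"q2jl"'; at [12:15] → '"l"'; at [17:20] → '"l"'.
`findall` yields the raw match text (3 of them) because the pattern has no groups.

['"q2jl"', '"l"', '"l"']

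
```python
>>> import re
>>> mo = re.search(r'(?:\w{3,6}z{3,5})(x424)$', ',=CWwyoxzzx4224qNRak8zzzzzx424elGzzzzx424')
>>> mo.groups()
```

This matches 3 to 6 of a word character, then 3 to 5 of the literal 'z' (non-capturing group); then the literal 'x4', then the literal '24' (captured); then anchored at the end.
Unlike `match`, `search` isn't anchored — it looks for the pattern anywhere in the string.
The match spans [27:41] → '424elGzzzzx424'.
Captured: group 1 = 'x424'.

('x424',)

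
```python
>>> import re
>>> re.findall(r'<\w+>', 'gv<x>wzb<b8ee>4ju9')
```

['<x>', '<b8ee>']

Since nothing is captured, `findall` lists the 2 matched substrings directly.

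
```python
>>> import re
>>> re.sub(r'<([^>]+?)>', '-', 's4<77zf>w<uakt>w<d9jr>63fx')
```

's4-w-w-63fx'

Each match is replaced by '-'.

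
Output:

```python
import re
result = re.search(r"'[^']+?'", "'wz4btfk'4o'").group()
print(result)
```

'wz4btfk'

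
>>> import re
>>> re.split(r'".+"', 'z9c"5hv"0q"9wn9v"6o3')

['z9c', '6o3']

Matches to split on: at [3:17] → '"5hv"0q"9wn9v"'.
The string is cut at each match, leaving 2 pieces.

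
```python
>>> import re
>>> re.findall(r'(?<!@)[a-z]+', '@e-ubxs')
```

Because the assertion is negative and zero-width, positions next to the forbidden text are skipped.
Scanning left to right: at [3:7] → 'ubxs'.
`findall` yields the raw match text (1 of them) because the pattern has no groups.

['ubxs']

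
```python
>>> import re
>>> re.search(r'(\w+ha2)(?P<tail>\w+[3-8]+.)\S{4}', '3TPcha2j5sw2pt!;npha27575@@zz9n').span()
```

(0, 14)

This matches one or more of a word character, then the literal 'ha', then a literal '2' (captured); then one or more of a word character, then one or more of a character in [3-8], then any character (captured as 'tail'); then exactly 4 of a non-whitespace character.
`re.search` scans for the first position where the pattern succeeds.
The match spans [0:14] → '3TPcha2j5sw2pt'.
Captured: group 1 = '3TPcha2', group 2 = 'j5s'.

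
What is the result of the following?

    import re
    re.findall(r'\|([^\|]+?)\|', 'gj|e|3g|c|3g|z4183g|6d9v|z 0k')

`findall` collects group 1 from each match (3 total).

['e', 'c', 'z4183g']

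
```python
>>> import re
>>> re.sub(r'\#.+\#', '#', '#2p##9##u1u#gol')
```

Matches: at [0:12] → '#2p##9##u1u#'.
Every occurrence is swapped for '#'.

'#gol'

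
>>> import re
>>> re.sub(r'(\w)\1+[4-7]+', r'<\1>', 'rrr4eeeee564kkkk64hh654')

'<r><e><k><h>'

`\1` has to match the exact text group 1 already captured.
Matches: at [0:4] → 'rrr4'; at [4:12] → 'eeeee564'; at [12:18] → 'kkkk64'; at [18:23] → 'hh654'.
The replacement refers to a captured group, so each match is rewritten using its own captured text.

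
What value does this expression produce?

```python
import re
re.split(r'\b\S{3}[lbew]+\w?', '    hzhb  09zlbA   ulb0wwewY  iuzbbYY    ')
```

['    ', '  ', '   ulb0wwewY  ', 'Y    ']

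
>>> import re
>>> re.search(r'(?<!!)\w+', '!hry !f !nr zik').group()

'ry'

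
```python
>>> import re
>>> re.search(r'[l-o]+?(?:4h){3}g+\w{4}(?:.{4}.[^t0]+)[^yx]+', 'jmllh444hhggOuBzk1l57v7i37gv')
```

None

Pattern: one or more of a character in [l-o] (lazy); then the literal '4h' repeated 3 times, then one or more of a literal 'g', then exactly 4 of a word character; then exactly 4 of any character, then any character, then one or more of any character except [t0] (non-capturing group); then one or more of any character except [yx].
Here the pattern never matches, so the call returns None.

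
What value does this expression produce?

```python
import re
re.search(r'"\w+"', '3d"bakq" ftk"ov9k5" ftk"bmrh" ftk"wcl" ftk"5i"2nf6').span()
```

(2, 8)

`re.search` tries every starting position until one works.
The match spans [2:8] → '"bakq"'.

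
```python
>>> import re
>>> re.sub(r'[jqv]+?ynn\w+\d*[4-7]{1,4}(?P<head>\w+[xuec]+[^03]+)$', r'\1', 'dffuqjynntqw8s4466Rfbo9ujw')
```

The pattern matches one or more of one of [jqv] (lazy), then the literal 'ynn'; then one or more of a word character; then zero or more of a digit, then 1 to 4 of a character in [4-7]; then one or more of a word character, then one or more of one of [xuec], then one or more of any character except [03] (captured as 'head'); then anchored at the end.
Matches: at [4:26] → 'qjynntqw8s4466Rfbo9ujw'.
`\1` in the replacement pulls in group 1's text for each match.

'dffuRfbo9ujw'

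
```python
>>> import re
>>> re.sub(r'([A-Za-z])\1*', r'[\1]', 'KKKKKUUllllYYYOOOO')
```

After group 1 captures some text, `\1` only succeeds where that same text appears again.
Matches: at [0:5] → 'KKKKK'; at [5:7] → 'UU'; at [7:11] → 'llll'; at [11:14] → 'YYY'; at [14:18] → 'OOOO'.
`\1` in the replacement pulls in group 1's text for each match.

'[K][U][l][Y][O]'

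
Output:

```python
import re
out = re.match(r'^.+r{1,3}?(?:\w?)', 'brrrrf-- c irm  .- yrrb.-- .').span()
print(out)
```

(0, 23)

`re.match` won't scan ahead — the pattern has to work from the very first character.
The match spans [0:23] → 'brrrrf-- c irm  .- yrrb'.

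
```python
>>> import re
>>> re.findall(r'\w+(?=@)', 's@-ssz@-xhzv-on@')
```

Lookahead/lookbehind check context without consuming it, so the matched span excludes the asserted characters.
With no groups in the pattern, `findall` gives back each whole match — 3 here.

['s', 'ssz', 'on']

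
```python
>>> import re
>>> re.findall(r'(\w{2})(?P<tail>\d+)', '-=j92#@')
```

[('j9', '2')]

Pattern: exactly 2 of a word character (captured); then one or more of a digit (captured as 'tail').
Matches: at [2:5] match 'j92', groups = ('j9', '2').
With 2 capturing groups, `findall` returns a 2-tuple per match.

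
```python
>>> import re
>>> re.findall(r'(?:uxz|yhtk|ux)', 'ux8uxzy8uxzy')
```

['ux', 'uxz', 'uxz']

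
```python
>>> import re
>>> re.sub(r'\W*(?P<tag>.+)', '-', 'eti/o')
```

'-'

The pattern matches zero or more of a non-word character; then one or more of any character (captured as 'tag').
Matches: at [0:5] → 'eti/o'.
Each match is replaced by '-'.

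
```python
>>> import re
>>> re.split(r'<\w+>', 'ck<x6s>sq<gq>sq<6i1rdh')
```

Matches to split on: at [2:7] → '<x6s>'; at [9:13] → '<gq>'.
Splitting on the pattern gives 3 pieces.

['ck', 'sq', 'sq<6i1rdh']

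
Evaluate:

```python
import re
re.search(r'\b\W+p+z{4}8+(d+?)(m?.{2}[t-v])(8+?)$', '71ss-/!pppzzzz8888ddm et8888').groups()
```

The match spans [4:28] → '-/!pppzzzz8888ddm et8888'.
Captured: group 1 = 'dd', group 2 = 'm et', group 3 = '8888'.

('dd', 'm et', '8888')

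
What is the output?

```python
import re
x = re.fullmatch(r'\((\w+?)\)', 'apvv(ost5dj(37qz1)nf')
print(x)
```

`re.fullmatch` is like wrapping the pattern in `^…$` (in single-line mode).
Here the pattern can't cover the whole string, so the call returns None.

None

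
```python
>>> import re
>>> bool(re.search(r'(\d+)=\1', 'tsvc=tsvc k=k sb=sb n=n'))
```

False

`\1` has to match the exact text group 1 already captured.
`re.search` tries every starting position until one works.
Here nothing in the string fits, so the call returns None, and `bool(None)` is False.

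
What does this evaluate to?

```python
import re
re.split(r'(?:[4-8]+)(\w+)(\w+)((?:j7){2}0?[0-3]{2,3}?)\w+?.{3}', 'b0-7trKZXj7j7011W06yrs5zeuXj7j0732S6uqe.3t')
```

['b0-', 'trKZ', 'X', 'j7j7011', 'rs5zeuXj7j0732S6uqe.3t']

Because the quantifier is non-greedy, it stops expanding at the earliest point where the rest of the pattern can succeed.
With a capturing group present, the delimiter's captured portion is kept in the result list.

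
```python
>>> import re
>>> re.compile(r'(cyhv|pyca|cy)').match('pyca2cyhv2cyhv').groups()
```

('pyca',)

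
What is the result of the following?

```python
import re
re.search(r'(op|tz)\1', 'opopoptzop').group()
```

The backreference `\1` re-matches whatever the first group consumed, character for character.
`re.search` scans for the first position where the pattern succeeds.
The match spans [0:4] → 'opop'.
Captured: group 1 = 'op'.

'opop'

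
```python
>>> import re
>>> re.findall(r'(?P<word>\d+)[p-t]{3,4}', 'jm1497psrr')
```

The pattern matches one or more of a digit (captured as 'word'); then 3 to 4 of a character in [p-t].
Matches: at [2:10] match '1497psrr', group 1 = '1497'.
With a single group, `findall` returns only what that group captured — 1 item.

['1497']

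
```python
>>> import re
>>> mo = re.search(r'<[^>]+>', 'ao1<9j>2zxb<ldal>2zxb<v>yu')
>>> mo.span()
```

Unlike `match`, `search` isn't anchored — it looks for the pattern anywhere in the string.
The match spans [3:7] → '<9j>'.

(3, 7)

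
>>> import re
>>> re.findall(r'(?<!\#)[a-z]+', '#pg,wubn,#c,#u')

The negative lookaround is zero-width — it rules out positions where the adjacent text would match, without consuming anything.
Walking the string: at [2:3] → 'g'; at [4:8] → 'wubn'.
Since nothing is captured, `findall` lists the 2 matched substrings directly.

['g', 'wubn']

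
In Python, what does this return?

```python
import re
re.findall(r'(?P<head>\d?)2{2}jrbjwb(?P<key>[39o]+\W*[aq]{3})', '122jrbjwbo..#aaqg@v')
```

This matches optionally a digit (captured as 'head'); then exactly 2 of the literal '2', then the literal 'jrb', then the literal 'jwb'; then one or more of one of [39o], then zero or more of a non-word character, then exactly 3 of one of [aq] (captured as 'key').
Matches: at [0:16] match '122jrbjwbo..#aaq', groups = ('1', 'o..#aaq').
With 2 capturing groups, `findall` returns a 2-tuple per match.

[('1', 'o..#aaq')]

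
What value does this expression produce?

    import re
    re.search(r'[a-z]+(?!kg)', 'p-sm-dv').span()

(0, 1)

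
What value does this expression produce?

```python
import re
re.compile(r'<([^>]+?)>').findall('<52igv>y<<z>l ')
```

['52igv', '<z']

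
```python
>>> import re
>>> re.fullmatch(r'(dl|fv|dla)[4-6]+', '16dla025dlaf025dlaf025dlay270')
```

None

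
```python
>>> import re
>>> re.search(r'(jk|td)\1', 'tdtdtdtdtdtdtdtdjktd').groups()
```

('td',)

A backreference is literal: `\1` must see the identical characters the first group matched.
`search` walks the string left to right and returns the first match it finds.
The match spans [0:4] → 'tdtd'.
Captured: group 1 = 'td'.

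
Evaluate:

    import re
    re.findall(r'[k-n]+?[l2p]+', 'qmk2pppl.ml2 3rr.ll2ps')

The pattern matches one or more of a character in [k-n] (lazy); then one or more of one of [l2p].
Scanning left to right: at [1:8] → 'mk2pppl'; at [9:12] → 'ml2'; at [17:21] → 'll2p'.
With no groups in the pattern, `findall` gives back each whole match — 3 here.

['mk2pppl', 'ml2', 'll2p']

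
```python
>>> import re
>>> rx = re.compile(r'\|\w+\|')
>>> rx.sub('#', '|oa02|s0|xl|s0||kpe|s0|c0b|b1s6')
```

'#s0#s0|#s0#b1s6'

Matches: at [0:6] → '|oa02|'; at [8:12] → '|xl|'; at [15:20] → '|kpe|'; at [22:27] → '|c0b|'.
Every occurrence is swapped for '#'.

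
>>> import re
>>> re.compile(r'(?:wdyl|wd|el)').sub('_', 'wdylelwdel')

'____'

Alternation tries branches left to right and keeps the first one that lets the overall match succeed at that position.
Each match is replaced by '_'.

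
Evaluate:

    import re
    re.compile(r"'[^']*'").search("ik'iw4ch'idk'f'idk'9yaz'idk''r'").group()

"'iw4ch'"

`re.search` tries every starting position until one works.
The match spans [2:9] → "'iw4ch'".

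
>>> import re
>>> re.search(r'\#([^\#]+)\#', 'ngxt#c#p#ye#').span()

(4, 7)

The match spans [4:7] → '#c#'.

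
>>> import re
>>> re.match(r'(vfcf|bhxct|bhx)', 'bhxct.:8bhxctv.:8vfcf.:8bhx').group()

`match` is anchored at position 0; if the pattern doesn't fit there, it returns None.
The match spans [0:5] → 'bhxct'.

'bhxct'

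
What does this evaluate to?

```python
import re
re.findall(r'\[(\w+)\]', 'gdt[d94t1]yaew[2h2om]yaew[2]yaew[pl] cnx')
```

With a single group, `findall` returns only what that group captured — 4 items.

['d94t1', '2h2om', '2', 'pl']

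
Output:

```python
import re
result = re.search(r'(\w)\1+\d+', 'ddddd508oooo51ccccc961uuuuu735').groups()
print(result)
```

('d',)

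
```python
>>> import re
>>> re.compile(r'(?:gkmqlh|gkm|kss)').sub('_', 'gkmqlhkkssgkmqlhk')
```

'_k__k'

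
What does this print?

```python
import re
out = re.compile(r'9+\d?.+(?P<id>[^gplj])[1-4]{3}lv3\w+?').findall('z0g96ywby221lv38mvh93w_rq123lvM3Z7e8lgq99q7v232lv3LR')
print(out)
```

Pattern: one or more of a literal '9', then optionally a digit, then one or more of any character; then any character except [gplj] (captured as 'id'); then exactly 3 of a character in [1-4], then the literal 'lv3', then one or more of a word character (lazy).
Scanning left to right: at [3:51] match '96ywby221lv38mvh93w_rq123lvM3Z7e8lgq99q7v232lv3L', group 1 = 'v'.
With a single group, `findall` returns only what that group captured — 1 item.

['v']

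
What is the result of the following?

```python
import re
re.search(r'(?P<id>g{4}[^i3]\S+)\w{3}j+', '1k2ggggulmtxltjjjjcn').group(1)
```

Pattern: exactly 4 of the literal 'g', then any character except [i3], then one or more of a non-whitespace character (captured as 'id'); then exactly 3 of a word character, then one or more of the literal 'j'.
Unlike `match`, `search` isn't anchored — it looks for the pattern anywhere in the string.
The match spans [3:18] → 'ggggulmtxltjjjj'.
Captured: group 1 = 'ggggulmtxlt'.

'ggggulmtxlt'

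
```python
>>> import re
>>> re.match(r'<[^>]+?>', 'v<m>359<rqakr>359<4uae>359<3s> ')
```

None

`re.match` only tries the pattern at the start of the string.
Here the string doesn't start with a match, so the call returns None.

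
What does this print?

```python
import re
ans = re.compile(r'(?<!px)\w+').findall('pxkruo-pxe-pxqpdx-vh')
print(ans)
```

`(?!…)`/`(?<!…)` only lets a position through if the neighbouring text does NOT match; no characters are consumed.
Matches: at [0:6] → 'pxkruo'; at [7:10] → 'pxe'; at [11:17] → 'pxqpdx'; at [18:20] → 'vh'.
`findall` yields the raw match text (4 of them) because the pattern has no groups.

['pxkruo', 'pxe', 'pxqpdx', 'vh']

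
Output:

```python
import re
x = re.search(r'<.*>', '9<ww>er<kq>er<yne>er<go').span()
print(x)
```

(1, 18)

The match spans [1:18] → '<ww>er<kq>er<yne>'.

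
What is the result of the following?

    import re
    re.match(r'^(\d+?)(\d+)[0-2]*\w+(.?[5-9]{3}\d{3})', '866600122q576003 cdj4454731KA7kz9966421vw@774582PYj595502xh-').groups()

('8', '66600122', '576003')

The match spans [0:16] → '866600122q576003'.
Captured: group 1 = '8', group 2 = '66600122', group 3 = '576003'.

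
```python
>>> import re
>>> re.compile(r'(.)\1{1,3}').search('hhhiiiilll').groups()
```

('h',)

The match spans [0:3] → 'hhh'.
Captured: group 1 = 'h'.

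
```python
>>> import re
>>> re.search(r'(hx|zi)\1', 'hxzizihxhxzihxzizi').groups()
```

The backreference `\1` re-matches whatever the first group consumed, character for character.
Unlike `match`, `search` isn't anchored — it looks for the pattern anywhere in the string.
The match spans [2:6] → 'zizi'.
Captured: group 1 = 'zi'.

('zi',)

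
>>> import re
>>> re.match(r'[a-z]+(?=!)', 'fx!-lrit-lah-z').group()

'fx'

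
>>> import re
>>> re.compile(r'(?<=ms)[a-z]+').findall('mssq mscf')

['sq', 'cf']

The `(?=…)`/`(?<=…)` assertion just peeks at neighbouring text; it doesn't advance the match position.
Matches: at [2:4] → 'sq'; at [7:9] → 'cf'.
No capturing groups, so `findall` returns the 2 full match strings.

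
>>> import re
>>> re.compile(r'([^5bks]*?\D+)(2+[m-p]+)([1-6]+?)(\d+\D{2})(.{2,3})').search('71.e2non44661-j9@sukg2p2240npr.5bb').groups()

('71.e', '2non', '4', '4661-j', '9@s')

This matches zero or more of any character except [5bks] (lazy), then one or more of a non-digit (captured); then one or more of a literal '2', then one or more of a character in [m-p] (captured); then one or more of a character in [1-6] (lazy) (captured); then one or more of a digit, then exactly 2 of a non-digit (captured); then 2 to 3 of any character (captured).
A non-greedy quantifier consumes as few characters as it can — just enough that the remainder of the pattern still matches from where it stops; whatever follows it matches normally.
Unlike `match`, `search` isn't anchored — it looks for the pattern anywhere in the string.
The match spans [0:18] → '71.e2non44661-j9@s'.
Captured: group 1 = '71.e', group 2 = '2non', group 3 = '4', group 4 = '4661-j', group 5 = '9@s'.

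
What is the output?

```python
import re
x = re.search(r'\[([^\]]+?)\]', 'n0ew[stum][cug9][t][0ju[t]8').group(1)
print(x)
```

stum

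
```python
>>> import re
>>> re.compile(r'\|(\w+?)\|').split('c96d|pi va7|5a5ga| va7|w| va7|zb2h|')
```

Matches to split on: at [11:18] → '|5a5ga|'; at [22:25] → '|w|'; at [29:35] → '|zb2h|'.
`re.split` interleaves the captured-group text with the surrounding fragments.

['c96d|pi va7', '5a5ga', ' va7', 'w', ' va7', 'zb2h', '']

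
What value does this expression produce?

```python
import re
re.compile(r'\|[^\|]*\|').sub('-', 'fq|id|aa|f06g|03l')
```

Matches: at [2:6] → '|id|'; at [8:14] → '|f06g|'.
`sub` substitutes '-' at each match site.

'fq-aa-03l'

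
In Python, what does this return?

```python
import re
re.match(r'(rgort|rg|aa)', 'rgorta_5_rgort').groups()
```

('rgort',)

The regex engine tests alternatives in the order written; an earlier branch that matches wins even if a later one would match more.
With `match`, the pattern is implicitly anchored at the beginning.
The match spans [0:5] → 'rgort'.
Captured: group 1 = 'rgort'.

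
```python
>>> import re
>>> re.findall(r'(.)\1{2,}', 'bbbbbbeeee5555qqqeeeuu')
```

A backreference is literal: `\1` must see the identical characters the first group matched.
One capturing group, so `findall` returns just the captured substring from each match — 5 in all.

['b', 'e', '5', 'q', 'e']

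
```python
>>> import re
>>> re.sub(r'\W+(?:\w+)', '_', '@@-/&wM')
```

'_'

The pattern matches one or more of a non-word character; then one or more of a word character (non-capturing group).
Matches: at [0:7] → '@@-/&wM'.
Each match is replaced by '_'.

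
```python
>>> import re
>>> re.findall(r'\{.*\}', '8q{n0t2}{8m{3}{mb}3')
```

Since nothing is captured, `findall` lists the 1 matched substring directly.

['{n0t2}{8m{3}{mb}']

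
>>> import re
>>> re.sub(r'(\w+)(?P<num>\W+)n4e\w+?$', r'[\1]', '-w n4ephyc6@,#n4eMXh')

'-w [n4ephyc6]'

Pattern: one or more of a word character (captured); then one or more of a non-word character (captured as 'num'); then the literal 'n4e', then one or more of a word character (lazy); then anchored at the end.
Matches: at [3:20] → 'n4ephyc6@,#n4eMXh'.
`\1` in the replacement pulls in group 1's text for each match.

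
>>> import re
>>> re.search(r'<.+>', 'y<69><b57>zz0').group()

'<69><b57>'

The match spans [1:10] → '<69><b57>'.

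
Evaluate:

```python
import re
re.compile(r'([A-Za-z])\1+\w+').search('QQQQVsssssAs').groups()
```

('Q',)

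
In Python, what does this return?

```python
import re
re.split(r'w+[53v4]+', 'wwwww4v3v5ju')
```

This matches one or more of a literal 'w'; then one or more of one of [53v4].
Matches to split on: at [0:10] → 'wwwww4v3v5'.
Splitting on the pattern gives 2 pieces.

['', 'ju']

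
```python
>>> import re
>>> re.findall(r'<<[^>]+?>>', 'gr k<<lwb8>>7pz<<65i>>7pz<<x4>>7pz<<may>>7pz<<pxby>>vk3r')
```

['<<lwb8>>', '<<65i>>', '<<x4>>', '<<may>>', '<<pxby>>']

Scanning left to right: at [4:12] → '<<lwb8>>'; at [15:22] → '<<65i>>'; at [25:31] → '<<x4>>'; at [34:41] → '<<may>>'; at [44:52] → '<<pxby>>'.
`findall` yields the raw match text (5 of them) because the pattern has no groups.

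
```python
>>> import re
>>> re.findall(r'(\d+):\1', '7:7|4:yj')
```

A backreference is literal: `\1` must see the identical characters the first group matched.
Because there's exactly one group, `findall` drops the full match and keeps group 1 from the one hit.

['7']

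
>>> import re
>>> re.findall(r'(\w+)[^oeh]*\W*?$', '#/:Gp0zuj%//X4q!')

With a single group, `findall` returns only what that group captured — 1 item.

['Gp0zuj']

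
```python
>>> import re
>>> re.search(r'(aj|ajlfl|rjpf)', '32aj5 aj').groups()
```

The match spans [2:4] → 'aj'.
Captured: group 1 = 'aj'.

('aj',)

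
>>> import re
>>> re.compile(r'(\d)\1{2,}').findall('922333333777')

`\1` has to match the exact text group 1 already captured.
With a single group, `findall` returns only what that group captured — 2 items.

['3', '7']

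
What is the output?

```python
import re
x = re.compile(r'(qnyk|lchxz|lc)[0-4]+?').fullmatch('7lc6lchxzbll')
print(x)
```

For `fullmatch`, every character of the input must be accounted for by the pattern.
Here the pattern can't cover the whole string, so the call returns None.

None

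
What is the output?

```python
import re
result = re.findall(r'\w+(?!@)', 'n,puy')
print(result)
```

['n', 'puy']

`(?!…)`/`(?<!…)` only lets a position through if the neighbouring text does NOT match; no characters are consumed.
No capturing groups, so `findall` returns the 2 full match strings.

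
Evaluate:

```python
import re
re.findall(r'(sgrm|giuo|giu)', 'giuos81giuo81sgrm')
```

Alternation tries branches left to right and keeps the first one that lets the overall match succeed at that position.
`findall` collects group 1 from each match (3 total).

['giuo', 'giuo', 'sgrm']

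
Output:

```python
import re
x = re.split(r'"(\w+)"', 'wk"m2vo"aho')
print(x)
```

['wk', 'm2vo', 'aho']

Because the pattern has a capturing group, `split` also inserts each captured text between the pieces.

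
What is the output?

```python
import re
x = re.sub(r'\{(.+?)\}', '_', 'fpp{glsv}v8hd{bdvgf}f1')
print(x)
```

The `?` after the quantifier makes it lazy — it takes as little as possible before letting the rest of the pattern try.
Each match is replaced by '_'.

fpp_v8hd_f1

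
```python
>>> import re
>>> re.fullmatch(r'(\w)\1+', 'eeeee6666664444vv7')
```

For `fullmatch`, every character of the input must be accounted for by the pattern.
Here the pattern can't cover the whole string, so the call returns None.

None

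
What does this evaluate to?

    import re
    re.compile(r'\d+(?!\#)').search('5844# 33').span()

(0, 3)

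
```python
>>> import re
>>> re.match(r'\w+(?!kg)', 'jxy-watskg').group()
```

'jxy'

`(?!…)`/`(?<!…)` only lets a position through if the neighbouring text does NOT match; no characters are consumed.
`match` is anchored at position 0; if the pattern doesn't fit there, it returns None.
The match spans [0:3] → 'jxy'.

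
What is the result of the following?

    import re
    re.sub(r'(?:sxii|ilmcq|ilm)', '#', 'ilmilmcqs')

The regex engine tests alternatives in the order written; an earlier branch that matches wins even if a later one would match more.
Each match is replaced by '#'.

'##s'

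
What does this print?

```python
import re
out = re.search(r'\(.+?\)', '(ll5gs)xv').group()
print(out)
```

`search` walks the string left to right and returns the first match it finds.
The match spans [0:7] → '(ll5gs)'.

(ll5gs)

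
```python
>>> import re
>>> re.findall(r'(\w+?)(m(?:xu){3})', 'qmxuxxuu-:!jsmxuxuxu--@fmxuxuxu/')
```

[('js', 'mxuxuxu'), ('f', 'mxuxuxu')]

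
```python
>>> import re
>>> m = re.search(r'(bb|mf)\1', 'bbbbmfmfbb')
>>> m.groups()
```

The match spans [0:4] → 'bbbb'.
Captured: group 1 = 'bb'.

('bb',)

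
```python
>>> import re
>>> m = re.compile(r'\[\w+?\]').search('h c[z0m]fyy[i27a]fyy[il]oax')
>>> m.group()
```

'[z0m]'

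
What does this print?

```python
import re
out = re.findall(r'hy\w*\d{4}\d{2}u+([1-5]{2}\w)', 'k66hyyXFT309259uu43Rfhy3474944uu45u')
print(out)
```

['45u']

The pattern matches a literal 'h', then a literal 'y', then zero or more of a word character; then exactly 4 of a digit, then exactly 2 of a digit; then one or more of a literal 'u'; then exactly 2 of a character in [1-5], then a word character (captured).
Because there's exactly one group, `findall` drops the full match and keeps group 1 from the one hit.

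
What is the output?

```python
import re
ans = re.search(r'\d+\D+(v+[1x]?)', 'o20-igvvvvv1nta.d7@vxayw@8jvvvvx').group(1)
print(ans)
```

v1

The pattern matches one or more of a digit; then one or more of a non-digit; then one or more of a literal 'v', then optionally one of [1x] (captured).
`re.search` scans for the first position where the pattern succeeds.
The match spans [1:12] → '20-igvvvvv1'.
Captured: group 1 = 'v1'.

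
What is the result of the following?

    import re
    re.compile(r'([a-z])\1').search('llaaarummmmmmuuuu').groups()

('l',)

The match spans [0:2] → 'll'.
Captured: group 1 = 'l'.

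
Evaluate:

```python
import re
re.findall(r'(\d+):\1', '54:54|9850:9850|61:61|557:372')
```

['54', '9850', '61']

A backreference is literal: `\1` must see the identical characters the first group matched.
Because there's exactly one group, `findall` drops the full match and keeps group 1 from each hit.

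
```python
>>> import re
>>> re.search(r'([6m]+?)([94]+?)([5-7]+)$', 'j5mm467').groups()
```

The match spans [2:7] → 'mm467'.
Captured: group 1 = 'mm', group 2 = '4', group 3 = '67'.

('mm', '4', '67')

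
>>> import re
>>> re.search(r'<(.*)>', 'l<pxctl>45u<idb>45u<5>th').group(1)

'pxctl>45u<idb>45u<5'

`re.search` tries every starting position until one works.
The match spans [1:22] → '<pxctl>45u<idb>45u<5>'.
Captured: group 1 = 'pxctl>45u<idb>45u<5'.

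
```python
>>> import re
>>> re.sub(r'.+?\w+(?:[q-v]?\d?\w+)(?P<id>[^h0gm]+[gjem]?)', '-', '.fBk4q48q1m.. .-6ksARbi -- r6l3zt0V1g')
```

'-0V1g'

A non-greedy quantifier consumes as few characters as it can — just enough that the remainder of the pattern still matches from where it stops; whatever follows it matches normally.
Every occurrence is swapped for '-'.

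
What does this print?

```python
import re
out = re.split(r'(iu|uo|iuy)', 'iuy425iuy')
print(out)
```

['', 'iu', 'y425', 'iu', 'y']

Alternation tries branches left to right and keeps the first one that lets the overall match succeed at that position.
With a capturing group present, the delimiter's captured portion is kept in the result list.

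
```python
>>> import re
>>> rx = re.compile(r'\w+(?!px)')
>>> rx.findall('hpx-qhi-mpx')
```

['hpx', 'qhi', 'mpx']

The negative lookaround is zero-width — it rules out positions where the adjacent text would match, without consuming anything.
With no groups in the pattern, `findall` gives back each whole match — 3 here.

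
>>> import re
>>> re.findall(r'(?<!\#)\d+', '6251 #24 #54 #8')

['6251', '4', '4']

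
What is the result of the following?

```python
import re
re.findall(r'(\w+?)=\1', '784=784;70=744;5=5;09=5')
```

['784', '5']

A backreference is literal: `\1` must see the identical characters the first group matched.
Walking the string: at [0:7] match '784=784', group 1 = '784'; at [15:18] match '5=5', group 1 = '5'.
With a single group, `findall` returns only what that group captured — 2 items.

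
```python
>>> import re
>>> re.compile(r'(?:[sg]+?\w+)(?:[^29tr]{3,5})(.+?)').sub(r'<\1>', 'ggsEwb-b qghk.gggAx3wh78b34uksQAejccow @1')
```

'<h>k.<1>'

A `+?`/`*?`/`{m,n}?` starts at its minimum and grows only as far as needed for what follows to match.
Each match is replaced using the text its own group 1 captured.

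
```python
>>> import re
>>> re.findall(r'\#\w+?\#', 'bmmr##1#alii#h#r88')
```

Walking the string: at [5:8] → '#1#'; at [12:15] → '#h#'.
With no groups in the pattern, `findall` gives back each whole match — 2 here.

['#1#', '#h#']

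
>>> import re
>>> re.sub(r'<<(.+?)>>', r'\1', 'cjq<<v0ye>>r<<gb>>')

'cjqv0yergb'

With the lazy modifier that quantifier settles for the fewest repetitions that let the rest of the pattern succeed (the atoms after it are unaffected and can still be greedy).
The replacement refers to a captured group, so each match is rewritten using its own captured text.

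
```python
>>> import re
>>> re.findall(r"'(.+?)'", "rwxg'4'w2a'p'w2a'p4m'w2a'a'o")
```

['4', 'p', 'p4m', 'a']

With the lazy modifier that quantifier settles for the fewest repetitions that let the rest of the pattern succeed (the atoms after it are unaffected and can still be greedy).
`findall` collects group 1 from each match (4 total).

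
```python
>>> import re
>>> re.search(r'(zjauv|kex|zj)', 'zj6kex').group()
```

'zj'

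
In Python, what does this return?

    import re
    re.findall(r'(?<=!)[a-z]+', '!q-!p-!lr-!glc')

['q', 'p', 'lr', 'glc']

Lookahead/lookbehind check context without consuming it, so the matched span excludes the asserted characters.
Scanning left to right: at [1:2] → 'q'; at [4:5] → 'p'; at [7:9] → 'lr'; at [11:14] → 'glc'.
With no groups in the pattern, `findall` gives back each whole match — 4 here.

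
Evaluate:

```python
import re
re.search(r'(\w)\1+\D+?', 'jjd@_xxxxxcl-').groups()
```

('j',)

The match spans [0:3] → 'jjd'.
Captured: group 1 = 'j'.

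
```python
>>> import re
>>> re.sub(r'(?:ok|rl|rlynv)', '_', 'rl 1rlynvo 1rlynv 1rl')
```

'_ 1_ynvo 1_ynv 1_'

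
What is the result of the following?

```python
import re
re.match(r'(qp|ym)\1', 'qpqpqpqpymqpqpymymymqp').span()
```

(0, 4)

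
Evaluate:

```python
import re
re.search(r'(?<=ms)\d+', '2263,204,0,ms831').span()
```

The positive lookaround only admits positions where the adjacent text matches; those characters stay outside the span.
The match spans [13:16] → '831'.

(13, 16)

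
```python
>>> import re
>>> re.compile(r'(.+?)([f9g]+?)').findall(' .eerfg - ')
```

[(' .eer', 'f')]

The pattern matches one or more of any character (lazy) (captured); then one or more of one of [f9g] (lazy) (captured).
Scanning left to right: at [0:6] match ' .eerf', groups = (' .eer', 'f').
`findall` packs the 2 group values into a tuple for every match.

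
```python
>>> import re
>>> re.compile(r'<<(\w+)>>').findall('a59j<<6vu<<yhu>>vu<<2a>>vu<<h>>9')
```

Walking the string: at [9:16] match '<<yhu>>', group 1 = 'yhu'; at [18:24] match '<<2a>>', group 1 = '2a'; at [26:31] match '<<h>>', group 1 = 'h'.
One capturing group, so `findall` returns just the captured substring from each match — 3 in all.

['yhu', '2a', 'h']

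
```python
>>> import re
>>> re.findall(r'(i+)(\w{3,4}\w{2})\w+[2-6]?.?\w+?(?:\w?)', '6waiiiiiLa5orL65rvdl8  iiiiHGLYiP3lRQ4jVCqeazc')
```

[('iiiii', 'La5orL'), ('iiii', 'HGLYiP')]

The pattern matches one or more of a literal 'i' (captured); then 3 to 4 of a word character, then exactly 2 of a word character (captured); then one or more of a word character; then optionally a character in [2-6], then optionally any character, then one or more of a word character (lazy); then optionally a word character (non-capturing group).
`findall` packs the 2 group values into a tuple for every match.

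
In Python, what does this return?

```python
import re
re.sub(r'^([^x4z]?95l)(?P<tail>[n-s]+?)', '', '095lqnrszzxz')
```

The pattern matches anchored at the start of the string; then optionally any character except [x4z], then the literal '95l' (captured); then one or more of a character in [n-s] (lazy) (captured as 'tail').
A `+?`/`*?`/`{m,n}?` starts at its minimum and grows only as far as needed for what follows to match.
Matches: at [0:5] → '095lq'.
Each match is replaced by ''.

'nrszzxz'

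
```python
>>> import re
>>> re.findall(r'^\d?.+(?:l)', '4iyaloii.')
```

['4iyal']

No capturing groups, so `findall` returns the 1 full match string.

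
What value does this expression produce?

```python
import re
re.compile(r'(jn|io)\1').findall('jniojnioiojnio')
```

['io']

`\1` is not a pattern — it's the concrete string captured by group 1, re-applied verbatim.
One capturing group, so `findall` returns just the captured substring from the one match — 1 in all.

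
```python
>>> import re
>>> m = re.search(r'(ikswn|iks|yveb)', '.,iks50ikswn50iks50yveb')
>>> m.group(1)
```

'iks'

The match spans [2:5] → 'iks'.
Captured: group 1 = 'iks'.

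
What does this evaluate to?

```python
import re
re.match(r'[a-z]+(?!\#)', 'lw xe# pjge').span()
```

(0, 2)

A negative assertion filters positions out without eating any characters.
`re.match` won't scan ahead — the pattern has to work from the very first character.
The match spans [0:2] → 'lw'.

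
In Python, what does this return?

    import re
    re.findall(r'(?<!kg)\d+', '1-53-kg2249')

The negative lookaround is zero-width — it rules out positions where the adjacent text would match, without consuming anything.
Since nothing is captured, `findall` lists the 3 matched substrings directly.

['1', '53', '249']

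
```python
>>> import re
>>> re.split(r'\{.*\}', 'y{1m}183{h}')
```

Matches to split on: at [1:11] → '{1m}183{h}'.
`split` removes every match and returns the 2 fragments in between.

['y', '']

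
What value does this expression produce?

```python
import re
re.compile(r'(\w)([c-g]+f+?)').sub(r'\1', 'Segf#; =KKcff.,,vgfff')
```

The pattern matches a word character (captured); then one or more of a character in [c-g], then one or more of the literal 'f' (lazy) (captured).
The replacement refers to a captured group, so each match is rewritten using its own captured text.

'S#; =KK.,,v'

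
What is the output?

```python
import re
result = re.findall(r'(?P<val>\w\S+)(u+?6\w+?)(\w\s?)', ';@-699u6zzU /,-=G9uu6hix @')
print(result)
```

A non-greedy quantifier consumes as few characters as it can — just enough that the remainder of the pattern still matches from where it stops; whatever follows it matches normally.
With 3 capturing groups, `findall` returns a 3-tuple per match.

[('699', 'u6z', 'z'), ('G9u', 'u6h', 'i')]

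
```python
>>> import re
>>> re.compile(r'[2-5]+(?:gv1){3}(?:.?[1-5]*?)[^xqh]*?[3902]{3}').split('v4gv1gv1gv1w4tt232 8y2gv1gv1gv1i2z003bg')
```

['v', ' 8y', 'bg']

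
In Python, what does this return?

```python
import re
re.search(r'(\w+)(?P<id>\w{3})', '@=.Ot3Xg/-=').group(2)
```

'3Xg'

The match spans [3:8] → 'Ot3Xg'.
Captured: group 1 = 'Ot', group 2 = '3Xg'.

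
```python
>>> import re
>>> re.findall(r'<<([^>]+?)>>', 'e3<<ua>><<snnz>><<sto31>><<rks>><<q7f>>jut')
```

['ua', 'snnz', 'sto31', 'rks', 'q7f']

Because there's exactly one group, `findall` drops the full match and keeps group 1 from each hit.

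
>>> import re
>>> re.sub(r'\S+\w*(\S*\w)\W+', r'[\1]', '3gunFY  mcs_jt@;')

'[Y][t]'

The pattern matches one or more of a non-whitespace character, then zero or more of a word character; then zero or more of a non-whitespace character, then a word character (captured); then one or more of a non-word character.
Matches: at [0:8] → '3gunFY  '; at [8:16] → 'mcs_jt@;'.
The replacement refers to a captured group, so each match is rewritten using its own captured text.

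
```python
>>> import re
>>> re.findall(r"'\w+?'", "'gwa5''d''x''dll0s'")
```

Matches: at [0:6] → "'gwa5'"; at [6:9] → "'d'"; at [9:12] → "'x'"; at [12:19] → "'dll0s'".
Since nothing is captured, `findall` lists the 4 matched substrings directly.

["'gwa5'", "'d'", "'x'", "'dll0s'"]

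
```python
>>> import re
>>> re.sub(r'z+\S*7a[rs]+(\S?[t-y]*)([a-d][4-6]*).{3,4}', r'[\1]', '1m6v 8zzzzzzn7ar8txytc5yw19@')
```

'1m6v 8[8txyt]@'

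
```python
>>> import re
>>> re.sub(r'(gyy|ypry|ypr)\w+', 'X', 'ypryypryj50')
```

Matches: at [0:11] → 'ypryypryj50'.
`sub` substitutes 'X' at each match site.

'X'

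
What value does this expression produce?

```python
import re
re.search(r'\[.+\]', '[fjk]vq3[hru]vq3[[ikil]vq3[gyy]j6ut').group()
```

`search` walks the string left to right and returns the first match it finds.
The match spans [0:31] → '[fjk]vq3[hru]vq3[[ikil]vq3[gyy]'.

'[fjk]vq3[hru]vq3[[ikil]vq3[gyy]'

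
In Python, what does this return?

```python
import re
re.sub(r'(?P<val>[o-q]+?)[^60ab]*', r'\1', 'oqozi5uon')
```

'o'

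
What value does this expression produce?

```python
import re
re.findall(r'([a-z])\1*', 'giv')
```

`\1` has to match the exact text group 1 already captured.
With a single group, `findall` returns only what that group captured — 3 items.

['g', 'i', 'v']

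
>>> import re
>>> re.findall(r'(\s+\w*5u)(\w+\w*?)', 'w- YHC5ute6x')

[(' YHC5u', 'te6x')]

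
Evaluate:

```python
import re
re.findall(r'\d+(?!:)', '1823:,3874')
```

['182', '3874']

`(?!…)`/`(?<!…)` only lets a position through if the neighbouring text does NOT match; no characters are consumed.
Walking the string: at [0:3] → '182'; at [6:10] → '3874'.
Since nothing is captured, `findall` lists the 2 matched substrings directly.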